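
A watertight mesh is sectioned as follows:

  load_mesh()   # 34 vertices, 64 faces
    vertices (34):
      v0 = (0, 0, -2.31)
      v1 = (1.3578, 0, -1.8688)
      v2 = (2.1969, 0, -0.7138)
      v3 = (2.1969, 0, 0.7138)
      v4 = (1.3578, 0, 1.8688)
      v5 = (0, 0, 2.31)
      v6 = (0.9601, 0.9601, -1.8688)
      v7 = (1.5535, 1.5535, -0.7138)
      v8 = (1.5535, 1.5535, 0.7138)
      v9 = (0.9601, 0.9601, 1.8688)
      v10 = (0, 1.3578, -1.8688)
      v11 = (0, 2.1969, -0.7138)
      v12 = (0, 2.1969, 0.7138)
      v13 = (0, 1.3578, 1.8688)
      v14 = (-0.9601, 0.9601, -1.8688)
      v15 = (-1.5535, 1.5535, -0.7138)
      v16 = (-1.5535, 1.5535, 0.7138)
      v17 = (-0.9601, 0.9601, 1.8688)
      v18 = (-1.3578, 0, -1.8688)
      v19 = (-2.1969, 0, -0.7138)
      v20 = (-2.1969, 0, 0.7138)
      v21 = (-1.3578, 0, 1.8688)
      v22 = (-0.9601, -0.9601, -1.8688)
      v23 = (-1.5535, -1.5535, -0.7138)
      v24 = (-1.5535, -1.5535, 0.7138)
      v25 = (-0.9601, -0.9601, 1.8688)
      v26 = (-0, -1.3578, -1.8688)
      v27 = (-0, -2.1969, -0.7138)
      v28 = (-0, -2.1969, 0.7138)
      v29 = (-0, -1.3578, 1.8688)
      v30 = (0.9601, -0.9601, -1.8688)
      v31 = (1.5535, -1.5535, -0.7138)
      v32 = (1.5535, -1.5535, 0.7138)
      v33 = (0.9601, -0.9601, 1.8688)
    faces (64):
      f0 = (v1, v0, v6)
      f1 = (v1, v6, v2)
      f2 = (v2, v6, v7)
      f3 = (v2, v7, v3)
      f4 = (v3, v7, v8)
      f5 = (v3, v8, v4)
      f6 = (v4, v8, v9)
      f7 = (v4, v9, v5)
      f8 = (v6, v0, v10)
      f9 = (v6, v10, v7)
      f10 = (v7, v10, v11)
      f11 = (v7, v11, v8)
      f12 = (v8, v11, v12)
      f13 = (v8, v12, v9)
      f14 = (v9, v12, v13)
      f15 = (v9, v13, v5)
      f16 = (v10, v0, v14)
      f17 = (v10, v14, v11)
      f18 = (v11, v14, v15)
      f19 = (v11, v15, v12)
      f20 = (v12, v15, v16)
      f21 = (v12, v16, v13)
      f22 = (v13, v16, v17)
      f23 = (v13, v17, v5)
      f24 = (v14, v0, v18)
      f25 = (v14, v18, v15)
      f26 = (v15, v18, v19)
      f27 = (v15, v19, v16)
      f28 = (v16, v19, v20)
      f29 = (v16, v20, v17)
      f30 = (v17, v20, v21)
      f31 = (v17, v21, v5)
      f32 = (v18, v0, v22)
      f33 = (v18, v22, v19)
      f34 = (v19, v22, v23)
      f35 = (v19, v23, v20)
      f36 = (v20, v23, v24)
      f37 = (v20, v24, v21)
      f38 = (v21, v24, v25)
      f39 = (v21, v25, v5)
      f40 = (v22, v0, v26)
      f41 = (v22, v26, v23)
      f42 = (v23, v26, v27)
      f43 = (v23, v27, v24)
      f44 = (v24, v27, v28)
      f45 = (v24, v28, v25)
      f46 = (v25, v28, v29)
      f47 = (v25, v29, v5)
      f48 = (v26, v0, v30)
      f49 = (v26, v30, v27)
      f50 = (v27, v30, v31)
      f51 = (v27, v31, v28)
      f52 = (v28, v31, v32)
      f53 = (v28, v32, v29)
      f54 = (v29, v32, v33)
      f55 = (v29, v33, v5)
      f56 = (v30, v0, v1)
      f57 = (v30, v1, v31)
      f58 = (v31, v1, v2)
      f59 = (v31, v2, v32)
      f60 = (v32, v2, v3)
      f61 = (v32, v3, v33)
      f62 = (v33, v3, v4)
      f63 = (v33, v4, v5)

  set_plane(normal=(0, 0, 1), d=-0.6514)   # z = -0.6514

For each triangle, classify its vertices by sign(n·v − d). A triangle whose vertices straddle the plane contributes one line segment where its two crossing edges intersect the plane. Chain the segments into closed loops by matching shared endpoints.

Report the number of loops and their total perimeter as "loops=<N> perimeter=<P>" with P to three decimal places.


loops=1 perimeter=13.452

Straddling triangles (16 of 64):
  (v2,v7,v3) [--+] → (1.58162, 1.4856, -0.6514)–(2.1969, 0, -0.6514)  len=1.6080
  (v3,v7,v8) [+-+] → (1.58162, 1.4856, -0.6514)–(1.5535, 1.5535, -0.6514)  len=0.0735
  (v7,v11,v8) [--+] → (0.0679031, 2.16878, -0.6514)–(1.5535, 1.5535, -0.6514)  len=1.6080
  (v8,v11,v12) [+-+] → (0.0679031, 2.16878, -0.6514)–(0, 2.1969, -0.6514)  len=0.0735
  (v11,v15,v12) [--+] → (-1.4856, 1.58162, -0.6514)–(0, 2.1969, -0.6514)  len=1.6080
  (v12,v15,v16) [+-+] → (-1.4856, 1.58162, -0.6514)–(-1.5535, 1.5535, -0.6514)  len=0.0735
  (v15,v19,v16) [--+] → (-2.16878, 0.0679031, -0.6514)–(-1.5535, 1.5535, -0.6514)  len=1.6080
  (v16,v19,v20) [+-+] → (-2.16878, 0.0679031, -0.6514)–(-2.1969, 0, -0.6514)  len=0.0735
  (v19,v23,v20) [--+] → (-1.58162, -1.4856, -0.6514)–(-2.1969, 0, -0.6514)  len=1.6080
  (v20,v23,v24) [+-+] → (-1.58162, -1.4856, -0.6514)–(-1.5535, -1.5535, -0.6514)  len=0.0735
  (v23,v27,v24) [--+] → (-0.0679031, -2.16878, -0.6514)–(-1.5535, -1.5535, -0.6514)  len=1.6080
  (v24,v27,v28) [+-+] → (-0.0679031, -2.16878, -0.6514)–(0, -2.1969, -0.6514)  len=0.0735
  (v27,v31,v28) [--+] → (1.4856, -1.58162, -0.6514)–(0, -2.1969, -0.6514)  len=1.6080
  (v28,v31,v32) [+-+] → (1.4856, -1.58162, -0.6514)–(1.5535, -1.5535, -0.6514)  len=0.0735
  (v31,v2,v32) [--+] → (2.16878, -0.0679031, -0.6514)–(1.5535, -1.5535, -0.6514)  len=1.6080
  (v32,v2,v3) [+-+] → (2.16878, -0.0679031, -0.6514)–(2.1969, 0, -0.6514)  len=0.0735

Chained into 1 loop(s):
  loop 1: 16 segments, perimeter = 13.4517
Total perimeter = 13.452


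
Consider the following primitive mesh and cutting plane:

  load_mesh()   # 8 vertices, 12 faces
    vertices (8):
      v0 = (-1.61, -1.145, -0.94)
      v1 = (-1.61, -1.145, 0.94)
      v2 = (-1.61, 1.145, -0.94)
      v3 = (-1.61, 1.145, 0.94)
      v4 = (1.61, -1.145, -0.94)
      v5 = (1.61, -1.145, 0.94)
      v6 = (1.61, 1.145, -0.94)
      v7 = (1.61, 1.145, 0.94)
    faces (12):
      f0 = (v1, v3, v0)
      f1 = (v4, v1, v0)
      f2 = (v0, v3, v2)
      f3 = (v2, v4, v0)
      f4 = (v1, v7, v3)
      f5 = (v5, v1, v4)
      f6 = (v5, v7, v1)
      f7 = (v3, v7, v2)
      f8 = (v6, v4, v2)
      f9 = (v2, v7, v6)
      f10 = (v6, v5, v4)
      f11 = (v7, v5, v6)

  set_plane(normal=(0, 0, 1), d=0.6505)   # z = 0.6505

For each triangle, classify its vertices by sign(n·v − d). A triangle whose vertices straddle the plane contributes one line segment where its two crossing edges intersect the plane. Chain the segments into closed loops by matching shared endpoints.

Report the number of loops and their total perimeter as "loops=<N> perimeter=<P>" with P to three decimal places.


Straddling triangles (8 of 12):
  (v1,v3,v0) [++-] → (-1.61, 0.792364, 0.6505)–(-1.61, -1.145, 0.6505)  len=1.9374
  (v4,v1,v0) [-+-] → (-1.11415, -1.145, 0.6505)–(-1.61, -1.145, 0.6505)  len=0.4958
  (v0,v3,v2) [-+-] → (-1.61, 0.792364, 0.6505)–(-1.61, 1.145, 0.6505)  len=0.3526
  (v5,v1,v4) [++-] → (-1.11415, -1.145, 0.6505)–(1.61, -1.145, 0.6505)  len=2.7242
  (v3,v7,v2) [++-] → (1.11415, 1.145, 0.6505)–(-1.61, 1.145, 0.6505)  len=2.7242
  (v2,v7,v6) [-+-] → (1.11415, 1.145, 0.6505)–(1.61, 1.145, 0.6505)  len=0.4958
  (v6,v5,v4) [-+-] → (1.61, -0.792364, 0.6505)–(1.61, -1.145, 0.6505)  len=0.3526
  (v7,v5,v6) [++-] → (1.61, -0.792364, 0.6505)–(1.61, 1.145, 0.6505)  len=1.9374

Chained into 1 loop(s):
  loop 1: 8 segments, perimeter = 11.0200
Total perimeter = 11.020

loops=1 perimeter=11.020


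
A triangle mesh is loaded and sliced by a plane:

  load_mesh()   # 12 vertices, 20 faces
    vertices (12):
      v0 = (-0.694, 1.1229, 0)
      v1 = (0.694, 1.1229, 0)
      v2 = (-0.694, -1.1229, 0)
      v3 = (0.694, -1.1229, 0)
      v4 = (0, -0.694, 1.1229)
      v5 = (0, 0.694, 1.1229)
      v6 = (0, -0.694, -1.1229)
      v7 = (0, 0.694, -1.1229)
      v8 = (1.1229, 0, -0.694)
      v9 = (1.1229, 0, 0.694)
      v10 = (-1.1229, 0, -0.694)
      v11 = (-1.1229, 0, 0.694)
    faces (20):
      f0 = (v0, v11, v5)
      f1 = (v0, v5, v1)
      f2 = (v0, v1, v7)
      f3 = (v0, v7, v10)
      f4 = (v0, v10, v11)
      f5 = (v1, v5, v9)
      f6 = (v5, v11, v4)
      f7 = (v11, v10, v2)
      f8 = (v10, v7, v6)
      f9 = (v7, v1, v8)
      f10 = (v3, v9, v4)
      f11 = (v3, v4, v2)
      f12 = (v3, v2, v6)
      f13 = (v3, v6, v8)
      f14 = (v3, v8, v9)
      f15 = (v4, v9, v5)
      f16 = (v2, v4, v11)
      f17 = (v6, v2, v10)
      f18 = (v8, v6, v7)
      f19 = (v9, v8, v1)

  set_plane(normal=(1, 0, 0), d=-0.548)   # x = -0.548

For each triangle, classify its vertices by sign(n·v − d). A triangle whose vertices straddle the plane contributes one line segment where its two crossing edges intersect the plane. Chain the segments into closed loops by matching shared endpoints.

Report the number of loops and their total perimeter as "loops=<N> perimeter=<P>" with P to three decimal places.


Straddling triangles (10 of 20):
  (v0,v11,v5) [--+] → (-0.548, 0.355313, 0.913587)–(-0.548, 1.03267, 0.23623)  len=0.9579
  (v0,v5,v1) [-++] → (-0.548, 1.03267, 0.23623)–(-0.548, 1.1229, 0)  len=0.2529
  (v0,v1,v7) [-++] → (-0.548, 1.1229, 0)–(-0.548, 1.03267, -0.23623)  len=0.2529
  (v0,v7,v10) [-+-] → (-0.548, 1.03267, -0.23623)–(-0.548, 0.355313, -0.913587)  len=0.9579
  (v5,v11,v4) [+-+] → (-0.548, 0.355313, 0.913587)–(-0.548, -0.355313, 0.913587)  len=0.7106
  (v10,v7,v6) [-++] → (-0.548, 0.355313, -0.913587)–(-0.548, -0.355313, -0.913587)  len=0.7106
  (v3,v4,v2) [++-] → (-0.548, -1.03267, 0.23623)–(-0.548, -1.1229, 0)  len=0.2529
  (v3,v2,v6) [+-+] → (-0.548, -1.1229, 0)–(-0.548, -1.03267, -0.23623)  len=0.2529
  (v2,v4,v11) [-+-] → (-0.548, -1.03267, 0.23623)–(-0.548, -0.355313, 0.913587)  len=0.9579
  (v6,v2,v10) [+--] → (-0.548, -1.03267, -0.23623)–(-0.548, -0.355313, -0.913587)  len=0.9579

Chained into 1 loop(s):
  loop 1: 10 segments, perimeter = 6.2645
Total perimeter = 6.264

loops=1 perimeter=6.264


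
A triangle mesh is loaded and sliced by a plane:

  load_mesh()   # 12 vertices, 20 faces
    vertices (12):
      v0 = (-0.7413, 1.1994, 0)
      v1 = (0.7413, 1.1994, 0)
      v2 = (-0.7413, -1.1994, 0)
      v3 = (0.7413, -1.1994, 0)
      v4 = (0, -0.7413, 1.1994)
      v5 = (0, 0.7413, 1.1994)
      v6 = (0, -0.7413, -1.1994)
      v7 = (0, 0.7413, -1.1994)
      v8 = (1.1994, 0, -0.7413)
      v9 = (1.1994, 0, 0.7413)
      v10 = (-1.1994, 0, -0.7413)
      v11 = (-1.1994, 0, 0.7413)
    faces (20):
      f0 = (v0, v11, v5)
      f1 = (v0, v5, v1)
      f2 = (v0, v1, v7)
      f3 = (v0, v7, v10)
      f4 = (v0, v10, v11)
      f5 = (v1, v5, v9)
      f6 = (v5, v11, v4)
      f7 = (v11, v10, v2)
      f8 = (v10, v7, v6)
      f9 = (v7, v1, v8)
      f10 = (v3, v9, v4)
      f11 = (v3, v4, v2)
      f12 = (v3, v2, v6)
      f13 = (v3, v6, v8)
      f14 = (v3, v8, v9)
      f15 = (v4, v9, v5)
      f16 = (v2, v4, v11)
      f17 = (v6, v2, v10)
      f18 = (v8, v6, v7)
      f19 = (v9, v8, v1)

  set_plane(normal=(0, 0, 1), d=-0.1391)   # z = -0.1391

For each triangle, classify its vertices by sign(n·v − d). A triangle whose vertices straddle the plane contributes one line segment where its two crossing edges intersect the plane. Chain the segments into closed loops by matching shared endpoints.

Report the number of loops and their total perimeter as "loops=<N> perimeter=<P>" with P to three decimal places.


Straddling triangles (10 of 20):
  (v0,v1,v7) [++-] → (0.655328, 1.14627, -0.1391)–(-0.655328, 1.14627, -0.1391)  len=1.3107
  (v0,v7,v10) [+--] → (-0.655328, 1.14627, -0.1391)–(-0.827259, 0.974341, -0.1391)  len=0.2431
  (v0,v10,v11) [+-+] → (-0.827259, 0.974341, -0.1391)–(-1.1994, 0, -0.1391)  len=1.0430
  (v11,v10,v2) [+-+] → (-1.1994, 0, -0.1391)–(-0.827259, -0.974341, -0.1391)  len=1.0430
  (v7,v1,v8) [-+-] → (0.655328, 1.14627, -0.1391)–(0.827259, 0.974341, -0.1391)  len=0.2431
  (v3,v2,v6) [++-] → (-0.655328, -1.14627, -0.1391)–(0.655328, -1.14627, -0.1391)  len=1.3107
  (v3,v6,v8) [+--] → (0.655328, -1.14627, -0.1391)–(0.827259, -0.974341, -0.1391)  len=0.2431
  (v3,v8,v9) [+-+] → (0.827259, -0.974341, -0.1391)–(1.1994, 0, -0.1391)  len=1.0430
  (v6,v2,v10) [-+-] → (-0.655328, -1.14627, -0.1391)–(-0.827259, -0.974341, -0.1391)  len=0.2431
  (v9,v8,v1) [+-+] → (1.1994, 0, -0.1391)–(0.827259, 0.974341, -0.1391)  len=1.0430

Chained into 1 loop(s):
  loop 1: 10 segments, perimeter = 7.7659
Total perimeter = 7.766

loops=1 perimeter=7.766


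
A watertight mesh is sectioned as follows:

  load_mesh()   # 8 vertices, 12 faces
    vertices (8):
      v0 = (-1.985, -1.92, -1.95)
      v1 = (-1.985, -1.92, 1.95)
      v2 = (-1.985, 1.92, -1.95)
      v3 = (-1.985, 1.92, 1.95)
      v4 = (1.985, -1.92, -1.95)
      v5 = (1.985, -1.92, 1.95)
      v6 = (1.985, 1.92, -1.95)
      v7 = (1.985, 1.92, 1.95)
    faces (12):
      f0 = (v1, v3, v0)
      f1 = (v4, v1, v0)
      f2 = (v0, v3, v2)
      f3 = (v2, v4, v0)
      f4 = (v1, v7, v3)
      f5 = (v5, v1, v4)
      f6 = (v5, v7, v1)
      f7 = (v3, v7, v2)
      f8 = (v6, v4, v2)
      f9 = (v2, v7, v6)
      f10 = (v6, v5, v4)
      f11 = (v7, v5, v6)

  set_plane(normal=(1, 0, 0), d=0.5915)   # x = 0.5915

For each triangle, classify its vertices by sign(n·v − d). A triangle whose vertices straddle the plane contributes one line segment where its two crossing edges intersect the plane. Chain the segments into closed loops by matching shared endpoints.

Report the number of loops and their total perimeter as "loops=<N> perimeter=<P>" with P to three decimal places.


Straddling triangles (8 of 12):
  (v4,v1,v0) [+--] → (0.5915, -1.92, -0.581071)–(0.5915, -1.92, -1.95)  len=1.3689
  (v2,v4,v0) [-+-] → (0.5915, -0.572131, -1.95)–(0.5915, -1.92, -1.95)  len=1.3479
  (v1,v7,v3) [-+-] → (0.5915, 0.572131, 1.95)–(0.5915, 1.92, 1.95)  len=1.3479
  (v5,v1,v4) [+-+] → (0.5915, -1.92, 1.95)–(0.5915, -1.92, -0.581071)  len=2.5311
  (v5,v7,v1) [++-] → (0.5915, 0.572131, 1.95)–(0.5915, -1.92, 1.95)  len=2.4921
  (v3,v7,v2) [-+-] → (0.5915, 1.92, 1.95)–(0.5915, 1.92, 0.581071)  len=1.3689
  (v6,v4,v2) [++-] → (0.5915, -0.572131, -1.95)–(0.5915, 1.92, -1.95)  len=2.4921
  (v2,v7,v6) [-++] → (0.5915, 1.92, 0.581071)–(0.5915, 1.92, -1.95)  len=2.5311

Chained into 1 loop(s):
  loop 1: 8 segments, perimeter = 15.4800
Total perimeter = 15.480

loops=1 perimeter=15.480


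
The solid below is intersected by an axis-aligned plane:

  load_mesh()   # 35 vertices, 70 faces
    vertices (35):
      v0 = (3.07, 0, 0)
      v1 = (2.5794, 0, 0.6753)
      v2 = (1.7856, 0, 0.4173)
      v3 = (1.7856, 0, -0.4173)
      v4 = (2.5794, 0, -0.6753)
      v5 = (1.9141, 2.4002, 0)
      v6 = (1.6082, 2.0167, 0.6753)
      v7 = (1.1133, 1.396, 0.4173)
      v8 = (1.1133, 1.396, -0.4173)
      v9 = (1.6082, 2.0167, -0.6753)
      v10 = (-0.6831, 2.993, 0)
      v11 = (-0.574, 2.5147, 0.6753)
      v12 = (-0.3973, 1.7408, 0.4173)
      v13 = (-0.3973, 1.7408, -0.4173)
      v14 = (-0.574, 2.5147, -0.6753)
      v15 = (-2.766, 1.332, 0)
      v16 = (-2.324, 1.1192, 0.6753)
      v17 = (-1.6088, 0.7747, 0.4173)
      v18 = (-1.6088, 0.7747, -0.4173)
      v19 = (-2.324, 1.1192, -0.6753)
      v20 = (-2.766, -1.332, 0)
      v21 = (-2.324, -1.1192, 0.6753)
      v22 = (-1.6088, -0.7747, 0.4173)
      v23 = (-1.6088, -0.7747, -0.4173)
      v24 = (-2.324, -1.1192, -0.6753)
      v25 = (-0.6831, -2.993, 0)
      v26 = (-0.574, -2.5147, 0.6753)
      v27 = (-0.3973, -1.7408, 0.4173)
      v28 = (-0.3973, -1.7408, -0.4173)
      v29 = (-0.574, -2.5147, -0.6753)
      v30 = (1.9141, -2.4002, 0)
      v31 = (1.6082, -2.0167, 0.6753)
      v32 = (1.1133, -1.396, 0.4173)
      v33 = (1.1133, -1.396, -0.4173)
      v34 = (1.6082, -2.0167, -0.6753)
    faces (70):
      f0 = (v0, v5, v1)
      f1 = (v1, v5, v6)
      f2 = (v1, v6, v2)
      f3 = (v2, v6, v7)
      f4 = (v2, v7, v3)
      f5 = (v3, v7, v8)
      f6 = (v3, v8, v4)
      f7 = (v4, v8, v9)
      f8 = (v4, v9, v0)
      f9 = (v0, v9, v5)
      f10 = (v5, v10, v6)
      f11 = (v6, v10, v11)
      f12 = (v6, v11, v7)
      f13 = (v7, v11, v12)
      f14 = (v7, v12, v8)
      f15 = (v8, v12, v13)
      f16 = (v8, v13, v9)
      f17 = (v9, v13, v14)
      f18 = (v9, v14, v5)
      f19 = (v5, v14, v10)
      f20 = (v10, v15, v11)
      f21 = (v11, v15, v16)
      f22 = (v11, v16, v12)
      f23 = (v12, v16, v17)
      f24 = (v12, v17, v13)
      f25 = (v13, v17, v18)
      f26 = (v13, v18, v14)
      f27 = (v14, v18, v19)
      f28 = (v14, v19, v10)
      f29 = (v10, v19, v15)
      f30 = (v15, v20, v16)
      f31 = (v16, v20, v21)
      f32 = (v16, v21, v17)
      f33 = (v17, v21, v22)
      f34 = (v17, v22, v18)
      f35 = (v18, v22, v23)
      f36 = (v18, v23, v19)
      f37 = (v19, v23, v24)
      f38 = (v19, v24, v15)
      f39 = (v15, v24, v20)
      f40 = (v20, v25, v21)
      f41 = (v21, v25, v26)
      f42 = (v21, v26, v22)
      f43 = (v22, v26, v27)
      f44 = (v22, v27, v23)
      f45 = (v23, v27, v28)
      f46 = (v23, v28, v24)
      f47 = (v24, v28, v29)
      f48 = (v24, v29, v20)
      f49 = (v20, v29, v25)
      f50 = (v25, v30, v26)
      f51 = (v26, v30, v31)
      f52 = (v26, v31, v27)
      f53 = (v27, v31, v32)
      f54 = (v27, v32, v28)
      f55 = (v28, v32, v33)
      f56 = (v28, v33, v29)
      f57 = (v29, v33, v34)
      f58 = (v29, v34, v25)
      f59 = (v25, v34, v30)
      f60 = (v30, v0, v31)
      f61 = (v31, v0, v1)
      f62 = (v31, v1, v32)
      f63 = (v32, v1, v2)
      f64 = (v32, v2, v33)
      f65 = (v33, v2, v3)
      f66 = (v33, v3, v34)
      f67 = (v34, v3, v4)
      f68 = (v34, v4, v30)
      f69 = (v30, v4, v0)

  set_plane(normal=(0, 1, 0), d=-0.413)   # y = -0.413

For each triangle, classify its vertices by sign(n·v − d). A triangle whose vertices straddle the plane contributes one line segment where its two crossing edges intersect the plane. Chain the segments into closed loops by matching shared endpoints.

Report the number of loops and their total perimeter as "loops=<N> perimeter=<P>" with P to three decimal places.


Straddling triangles (20 of 70):
  (v15,v20,v16) [+-+] → (-2.766, -0.413, 0)–(-2.60029, -0.413, 0.253182)  len=0.3026
  (v16,v20,v21) [+--] → (-2.60029, -0.413, 0.253182)–(-2.324, -0.413, 0.6753)  len=0.5045
  (v16,v21,v17) [+-+] → (-2.324, -0.413, 0.6753)–(-2.05732, -0.413, 0.579097)  len=0.2835
  (v17,v21,v22) [+--] → (-2.05732, -0.413, 0.579097)–(-1.6088, -0.413, 0.4173)  len=0.4768
  (v17,v22,v18) [+-+] → (-1.6088, -0.413, 0.4173)–(-1.6088, -0.413, 0.222467)  len=0.1948
  (v18,v22,v23) [+--] → (-1.6088, -0.413, 0.222467)–(-1.6088, -0.413, -0.4173)  len=0.6398
  (v18,v23,v19) [+-+] → (-1.6088, -0.413, -0.4173)–(-1.74539, -0.413, -0.466573)  len=0.1452
  (v19,v23,v24) [+--] → (-1.74539, -0.413, -0.466573)–(-2.324, -0.413, -0.6753)  len=0.6151
  (v19,v24,v15) [+-+] → (-2.324, -0.413, -0.6753)–(-2.45134, -0.413, -0.480744)  len=0.2325
  (v15,v24,v20) [+--] → (-2.45134, -0.413, -0.480744)–(-2.766, -0.413, 0)  len=0.5746
  (v30,v0,v31) [-+-] → (2.87111, -0.413, 0)–(2.77064, -0.413, 0.138295)  len=0.1709
  (v31,v0,v1) [-++] → (2.77064, -0.413, 0.138295)–(2.38051, -0.413, 0.6753)  len=0.6638
  (v31,v1,v32) [-+-] → (2.38051, -0.413, 0.6753)–(2.14566, -0.413, 0.598972)  len=0.2469
  (v32,v1,v2) [-++] → (2.14566, -0.413, 0.598972)–(1.5867, -0.413, 0.4173)  len=0.5877
  (v32,v2,v33) [-+-] → (1.5867, -0.413, 0.4173)–(1.5867, -0.413, 0.170388)  len=0.2469
  (v33,v2,v3) [-++] → (1.5867, -0.413, 0.170388)–(1.5867, -0.413, -0.4173)  len=0.5877
  (v33,v3,v34) [-+-] → (1.5867, -0.413, -0.4173)–(1.74927, -0.413, -0.470136)  len=0.1709
  (v34,v3,v4) [-++] → (1.74927, -0.413, -0.470136)–(2.38051, -0.413, -0.6753)  len=0.6637
  (v34,v4,v30) [-+-] → (2.38051, -0.413, -0.6753)–(2.46492, -0.413, -0.559102)  len=0.1436
  (v30,v4,v0) [-++] → (2.46492, -0.413, -0.559102)–(2.87111, -0.413, 0)  len=0.6911

Chained into 2 loop(s):
  loop 1: 10 segments, perimeter = 3.9694
  loop 2: 10 segments, perimeter = 4.1733
Total perimeter = 8.143

loops=2 perimeter=8.143


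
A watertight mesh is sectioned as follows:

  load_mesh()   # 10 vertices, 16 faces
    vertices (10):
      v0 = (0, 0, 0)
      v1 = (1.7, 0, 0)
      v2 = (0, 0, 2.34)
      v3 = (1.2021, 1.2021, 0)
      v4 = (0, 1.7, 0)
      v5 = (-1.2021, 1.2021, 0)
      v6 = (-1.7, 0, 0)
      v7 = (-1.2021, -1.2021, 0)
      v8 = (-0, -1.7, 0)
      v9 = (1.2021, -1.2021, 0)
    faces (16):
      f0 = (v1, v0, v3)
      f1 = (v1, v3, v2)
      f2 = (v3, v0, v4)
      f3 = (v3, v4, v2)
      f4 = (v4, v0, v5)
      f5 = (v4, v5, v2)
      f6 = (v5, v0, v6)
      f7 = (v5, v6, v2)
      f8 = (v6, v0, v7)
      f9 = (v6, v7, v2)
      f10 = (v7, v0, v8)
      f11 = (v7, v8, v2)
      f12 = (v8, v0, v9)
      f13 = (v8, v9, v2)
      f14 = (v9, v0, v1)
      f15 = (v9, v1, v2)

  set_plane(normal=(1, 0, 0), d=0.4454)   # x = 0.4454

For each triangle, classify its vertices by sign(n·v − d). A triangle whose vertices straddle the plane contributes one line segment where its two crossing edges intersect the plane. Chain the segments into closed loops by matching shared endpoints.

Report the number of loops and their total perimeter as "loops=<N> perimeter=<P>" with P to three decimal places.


loops=1 perimeter=7.698

Straddling triangles (8 of 16):
  (v1,v0,v3) [+-+] → (0.4454, 0, 0)–(0.4454, 0.4454, 0)  len=0.4454
  (v1,v3,v2) [++-] → (0.4454, 0.4454, 1.47299)–(0.4454, 0, 1.72692)  len=0.5127
  (v3,v0,v4) [+--] → (0.4454, 0.4454, 0)–(0.4454, 1.51552, 0)  len=1.0701
  (v3,v4,v2) [+--] → (0.4454, 1.51552, 0)–(0.4454, 0.4454, 1.47299)  len=1.8207
  (v8,v0,v9) [--+] → (0.4454, -0.4454, 0)–(0.4454, -1.51552, 0)  len=1.0701
  (v8,v9,v2) [-+-] → (0.4454, -1.51552, 0)–(0.4454, -0.4454, 1.47299)  len=1.8207
  (v9,v0,v1) [+-+] → (0.4454, -0.4454, 0)–(0.4454, 0, 0)  len=0.4454
  (v9,v1,v2) [++-] → (0.4454, 0, 1.72692)–(0.4454, -0.4454, 1.47299)  len=0.5127

Chained into 1 loop(s):
  loop 1: 8 segments, perimeter = 7.6978
Total perimeter = 7.698


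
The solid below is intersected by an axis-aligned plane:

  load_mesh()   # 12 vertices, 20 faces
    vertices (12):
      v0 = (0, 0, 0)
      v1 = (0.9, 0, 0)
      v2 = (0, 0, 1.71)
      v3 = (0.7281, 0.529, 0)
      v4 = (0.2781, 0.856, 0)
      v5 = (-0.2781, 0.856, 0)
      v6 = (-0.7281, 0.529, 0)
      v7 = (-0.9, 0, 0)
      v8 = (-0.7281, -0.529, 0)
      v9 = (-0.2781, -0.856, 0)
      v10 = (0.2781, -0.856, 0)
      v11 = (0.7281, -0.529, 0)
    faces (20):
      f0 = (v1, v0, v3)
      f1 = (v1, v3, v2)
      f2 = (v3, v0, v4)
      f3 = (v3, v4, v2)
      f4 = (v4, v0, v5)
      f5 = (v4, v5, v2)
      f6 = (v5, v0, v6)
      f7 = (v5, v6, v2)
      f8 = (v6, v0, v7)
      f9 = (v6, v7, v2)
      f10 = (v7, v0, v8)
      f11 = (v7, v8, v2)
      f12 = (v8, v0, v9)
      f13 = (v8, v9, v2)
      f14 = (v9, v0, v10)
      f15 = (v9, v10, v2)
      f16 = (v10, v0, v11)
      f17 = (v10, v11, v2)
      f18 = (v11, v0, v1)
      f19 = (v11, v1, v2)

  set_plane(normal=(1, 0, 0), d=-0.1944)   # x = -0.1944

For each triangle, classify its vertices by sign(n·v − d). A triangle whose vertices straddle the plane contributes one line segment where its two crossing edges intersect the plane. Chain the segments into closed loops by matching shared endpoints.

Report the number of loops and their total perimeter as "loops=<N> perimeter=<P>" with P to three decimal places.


loops=1 perimeter=4.933

Straddling triangles (12 of 20):
  (v4,v0,v5) [++-] → (-0.1944, 0.598369, 0)–(-0.1944, 0.856, 0)  len=0.2576
  (v4,v5,v2) [+-+] → (-0.1944, 0.856, 0)–(-0.1944, 0.598369, 0.51466)  len=0.5755
  (v5,v0,v6) [-+-] → (-0.1944, 0.598369, 0)–(-0.1944, 0.141241, 0)  len=0.4571
  (v5,v6,v2) [--+] → (-0.1944, 0.141241, 1.25344)–(-0.1944, 0.598369, 0.51466)  len=0.8688
  (v6,v0,v7) [-+-] → (-0.1944, 0.141241, 0)–(-0.1944, 0, 0)  len=0.1412
  (v6,v7,v2) [--+] → (-0.1944, 0, 1.34064)–(-0.1944, 0.141241, 1.25344)  len=0.1660
  (v7,v0,v8) [-+-] → (-0.1944, 0, 0)–(-0.1944, -0.141241, 0)  len=0.1412
  (v7,v8,v2) [--+] → (-0.1944, -0.141241, 1.25344)–(-0.1944, 0, 1.34064)  len=0.1660
  (v8,v0,v9) [-+-] → (-0.1944, -0.141241, 0)–(-0.1944, -0.598369, 0)  len=0.4571
  (v8,v9,v2) [--+] → (-0.1944, -0.598369, 0.51466)–(-0.1944, -0.141241, 1.25344)  len=0.8688
  (v9,v0,v10) [-++] → (-0.1944, -0.598369, 0)–(-0.1944, -0.856, 0)  len=0.2576
  (v9,v10,v2) [-++] → (-0.1944, -0.856, 0)–(-0.1944, -0.598369, 0.51466)  len=0.5755

Chained into 1 loop(s):
  loop 1: 12 segments, perimeter = 4.9326
Total perimeter = 4.933


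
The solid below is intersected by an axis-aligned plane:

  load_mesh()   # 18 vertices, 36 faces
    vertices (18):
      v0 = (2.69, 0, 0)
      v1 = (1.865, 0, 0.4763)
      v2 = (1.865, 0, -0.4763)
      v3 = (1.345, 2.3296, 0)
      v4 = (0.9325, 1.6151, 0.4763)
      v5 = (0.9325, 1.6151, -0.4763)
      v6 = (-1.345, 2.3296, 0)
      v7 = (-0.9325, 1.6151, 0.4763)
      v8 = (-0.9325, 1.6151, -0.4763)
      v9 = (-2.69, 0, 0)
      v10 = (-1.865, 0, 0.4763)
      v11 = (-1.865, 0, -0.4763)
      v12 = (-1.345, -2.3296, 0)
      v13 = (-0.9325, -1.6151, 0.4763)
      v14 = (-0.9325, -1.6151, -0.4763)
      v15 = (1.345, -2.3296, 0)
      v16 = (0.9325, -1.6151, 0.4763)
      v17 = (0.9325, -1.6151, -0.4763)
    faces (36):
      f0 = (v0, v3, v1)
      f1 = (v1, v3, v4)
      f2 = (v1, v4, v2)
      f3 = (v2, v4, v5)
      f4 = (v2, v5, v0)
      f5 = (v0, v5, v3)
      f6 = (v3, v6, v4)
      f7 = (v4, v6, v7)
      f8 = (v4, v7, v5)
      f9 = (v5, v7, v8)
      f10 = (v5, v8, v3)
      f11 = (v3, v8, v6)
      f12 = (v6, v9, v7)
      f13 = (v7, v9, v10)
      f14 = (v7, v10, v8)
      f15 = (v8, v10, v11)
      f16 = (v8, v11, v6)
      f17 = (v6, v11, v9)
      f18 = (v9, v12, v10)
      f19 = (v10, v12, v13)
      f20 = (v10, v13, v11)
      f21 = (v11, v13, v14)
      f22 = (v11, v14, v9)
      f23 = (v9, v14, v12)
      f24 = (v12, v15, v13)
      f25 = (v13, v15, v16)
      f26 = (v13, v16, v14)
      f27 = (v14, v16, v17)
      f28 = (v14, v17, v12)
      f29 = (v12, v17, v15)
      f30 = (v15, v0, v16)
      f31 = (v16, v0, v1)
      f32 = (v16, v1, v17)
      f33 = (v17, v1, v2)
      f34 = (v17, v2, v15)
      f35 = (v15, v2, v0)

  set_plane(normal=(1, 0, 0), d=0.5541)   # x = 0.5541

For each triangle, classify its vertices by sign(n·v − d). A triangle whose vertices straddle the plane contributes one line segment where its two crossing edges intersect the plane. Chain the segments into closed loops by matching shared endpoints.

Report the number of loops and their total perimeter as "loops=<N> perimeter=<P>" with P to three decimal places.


loops=2 perimeter=5.340

Straddling triangles (12 of 36):
  (v3,v6,v4) [+-+] → (0.5541, 2.3296, 0)–(0.5541, 1.73381, 0.397164)  len=0.7160
  (v4,v6,v7) [+--] → (0.5541, 1.73381, 0.397164)–(0.5541, 1.6151, 0.4763)  len=0.1427
  (v4,v7,v5) [+-+] → (0.5541, 1.6151, 0.4763)–(0.5541, 1.6151, -0.283022)  len=0.7593
  (v5,v7,v8) [+--] → (0.5541, 1.6151, -0.283022)–(0.5541, 1.6151, -0.4763)  len=0.1933
  (v5,v8,v3) [+-+] → (0.5541, 1.6151, -0.4763)–(0.5541, 2.08148, -0.165403)  len=0.5605
  (v3,v8,v6) [+--] → (0.5541, 2.08148, -0.165403)–(0.5541, 2.3296, 0)  len=0.2982
  (v12,v15,v13) [-+-] → (0.5541, -2.3296, 0)–(0.5541, -2.08148, 0.165403)  len=0.2982
  (v13,v15,v16) [-++] → (0.5541, -2.08148, 0.165403)–(0.5541, -1.6151, 0.4763)  len=0.5605
  (v13,v16,v14) [-+-] → (0.5541, -1.6151, 0.4763)–(0.5541, -1.6151, 0.283022)  len=0.1933
  (v14,v16,v17) [-++] → (0.5541, -1.6151, 0.283022)–(0.5541, -1.6151, -0.4763)  len=0.7593
  (v14,v17,v12) [-+-] → (0.5541, -1.6151, -0.4763)–(0.5541, -1.73381, -0.397164)  len=0.1427
  (v12,v17,v15) [-++] → (0.5541, -1.73381, -0.397164)–(0.5541, -2.3296, 0)  len=0.7160

Chained into 2 loop(s):
  loop 1: 6 segments, perimeter = 2.6700
  loop 2: 6 segments, perimeter = 2.6700
Total perimeter = 5.340


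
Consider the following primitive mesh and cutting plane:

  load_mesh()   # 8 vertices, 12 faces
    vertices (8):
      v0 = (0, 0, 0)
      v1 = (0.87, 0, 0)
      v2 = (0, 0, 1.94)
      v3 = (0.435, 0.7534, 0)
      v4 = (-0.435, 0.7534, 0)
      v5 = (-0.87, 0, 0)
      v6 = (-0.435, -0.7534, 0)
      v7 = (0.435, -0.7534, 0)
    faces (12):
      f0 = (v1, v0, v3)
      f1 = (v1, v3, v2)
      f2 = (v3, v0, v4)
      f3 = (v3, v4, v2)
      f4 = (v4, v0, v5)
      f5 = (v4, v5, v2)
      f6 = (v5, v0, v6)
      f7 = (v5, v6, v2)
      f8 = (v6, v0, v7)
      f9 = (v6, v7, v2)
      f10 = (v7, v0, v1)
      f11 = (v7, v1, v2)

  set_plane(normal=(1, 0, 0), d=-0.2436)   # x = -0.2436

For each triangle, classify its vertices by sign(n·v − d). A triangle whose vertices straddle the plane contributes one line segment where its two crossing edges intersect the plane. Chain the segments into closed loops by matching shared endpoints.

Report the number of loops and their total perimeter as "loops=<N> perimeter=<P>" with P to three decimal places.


loops=1 perimeter=4.714

Straddling triangles (8 of 12):
  (v3,v0,v4) [++-] → (-0.2436, 0.421904, 0)–(-0.2436, 0.7534, 0)  len=0.3315
  (v3,v4,v2) [+-+] → (-0.2436, 0.7534, 0)–(-0.2436, 0.421904, 0.8536)  len=0.9157
  (v4,v0,v5) [-+-] → (-0.2436, 0.421904, 0)–(-0.2436, 0, 0)  len=0.4219
  (v4,v5,v2) [--+] → (-0.2436, 0, 1.3968)–(-0.2436, 0.421904, 0.8536)  len=0.6878
  (v5,v0,v6) [-+-] → (-0.2436, 0, 0)–(-0.2436, -0.421904, 0)  len=0.4219
  (v5,v6,v2) [--+] → (-0.2436, -0.421904, 0.8536)–(-0.2436, 0, 1.3968)  len=0.6878
  (v6,v0,v7) [-++] → (-0.2436, -0.421904, 0)–(-0.2436, -0.7534, 0)  len=0.3315
  (v6,v7,v2) [-++] → (-0.2436, -0.7534, 0)–(-0.2436, -0.421904, 0.8536)  len=0.9157

Chained into 1 loop(s):
  loop 1: 8 segments, perimeter = 4.7138
Total perimeter = 4.714


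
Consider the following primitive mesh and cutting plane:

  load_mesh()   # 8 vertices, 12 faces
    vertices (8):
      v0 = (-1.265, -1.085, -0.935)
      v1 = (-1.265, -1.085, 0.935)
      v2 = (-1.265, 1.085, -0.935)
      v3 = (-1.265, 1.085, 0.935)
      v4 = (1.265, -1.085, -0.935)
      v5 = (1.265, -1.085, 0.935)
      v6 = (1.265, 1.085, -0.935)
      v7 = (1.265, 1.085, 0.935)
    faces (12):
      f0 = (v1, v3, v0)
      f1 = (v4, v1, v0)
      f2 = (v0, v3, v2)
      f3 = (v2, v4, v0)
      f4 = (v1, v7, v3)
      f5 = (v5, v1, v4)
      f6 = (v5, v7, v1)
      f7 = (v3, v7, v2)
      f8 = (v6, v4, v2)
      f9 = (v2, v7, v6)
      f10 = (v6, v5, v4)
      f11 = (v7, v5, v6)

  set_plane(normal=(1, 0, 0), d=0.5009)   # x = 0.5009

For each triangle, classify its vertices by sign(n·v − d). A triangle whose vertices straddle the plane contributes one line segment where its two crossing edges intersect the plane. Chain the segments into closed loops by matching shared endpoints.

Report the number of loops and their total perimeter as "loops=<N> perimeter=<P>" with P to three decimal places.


loops=1 perimeter=8.080

Straddling triangles (8 of 12):
  (v4,v1,v0) [+--] → (0.5009, -1.085, -0.37023)–(0.5009, -1.085, -0.935)  len=0.5648
  (v2,v4,v0) [-+-] → (0.5009, -0.429626, -0.935)–(0.5009, -1.085, -0.935)  len=0.6554
  (v1,v7,v3) [-+-] → (0.5009, 0.429626, 0.935)–(0.5009, 1.085, 0.935)  len=0.6554
  (v5,v1,v4) [+-+] → (0.5009, -1.085, 0.935)–(0.5009, -1.085, -0.37023)  len=1.3052
  (v5,v7,v1) [++-] → (0.5009, 0.429626, 0.935)–(0.5009, -1.085, 0.935)  len=1.5146
  (v3,v7,v2) [-+-] → (0.5009, 1.085, 0.935)–(0.5009, 1.085, 0.37023)  len=0.5648
  (v6,v4,v2) [++-] → (0.5009, -0.429626, -0.935)–(0.5009, 1.085, -0.935)  len=1.5146
  (v2,v7,v6) [-++] → (0.5009, 1.085, 0.37023)–(0.5009, 1.085, -0.935)  len=1.3052

Chained into 1 loop(s):
  loop 1: 8 segments, perimeter = 8.0800
Total perimeter = 8.080


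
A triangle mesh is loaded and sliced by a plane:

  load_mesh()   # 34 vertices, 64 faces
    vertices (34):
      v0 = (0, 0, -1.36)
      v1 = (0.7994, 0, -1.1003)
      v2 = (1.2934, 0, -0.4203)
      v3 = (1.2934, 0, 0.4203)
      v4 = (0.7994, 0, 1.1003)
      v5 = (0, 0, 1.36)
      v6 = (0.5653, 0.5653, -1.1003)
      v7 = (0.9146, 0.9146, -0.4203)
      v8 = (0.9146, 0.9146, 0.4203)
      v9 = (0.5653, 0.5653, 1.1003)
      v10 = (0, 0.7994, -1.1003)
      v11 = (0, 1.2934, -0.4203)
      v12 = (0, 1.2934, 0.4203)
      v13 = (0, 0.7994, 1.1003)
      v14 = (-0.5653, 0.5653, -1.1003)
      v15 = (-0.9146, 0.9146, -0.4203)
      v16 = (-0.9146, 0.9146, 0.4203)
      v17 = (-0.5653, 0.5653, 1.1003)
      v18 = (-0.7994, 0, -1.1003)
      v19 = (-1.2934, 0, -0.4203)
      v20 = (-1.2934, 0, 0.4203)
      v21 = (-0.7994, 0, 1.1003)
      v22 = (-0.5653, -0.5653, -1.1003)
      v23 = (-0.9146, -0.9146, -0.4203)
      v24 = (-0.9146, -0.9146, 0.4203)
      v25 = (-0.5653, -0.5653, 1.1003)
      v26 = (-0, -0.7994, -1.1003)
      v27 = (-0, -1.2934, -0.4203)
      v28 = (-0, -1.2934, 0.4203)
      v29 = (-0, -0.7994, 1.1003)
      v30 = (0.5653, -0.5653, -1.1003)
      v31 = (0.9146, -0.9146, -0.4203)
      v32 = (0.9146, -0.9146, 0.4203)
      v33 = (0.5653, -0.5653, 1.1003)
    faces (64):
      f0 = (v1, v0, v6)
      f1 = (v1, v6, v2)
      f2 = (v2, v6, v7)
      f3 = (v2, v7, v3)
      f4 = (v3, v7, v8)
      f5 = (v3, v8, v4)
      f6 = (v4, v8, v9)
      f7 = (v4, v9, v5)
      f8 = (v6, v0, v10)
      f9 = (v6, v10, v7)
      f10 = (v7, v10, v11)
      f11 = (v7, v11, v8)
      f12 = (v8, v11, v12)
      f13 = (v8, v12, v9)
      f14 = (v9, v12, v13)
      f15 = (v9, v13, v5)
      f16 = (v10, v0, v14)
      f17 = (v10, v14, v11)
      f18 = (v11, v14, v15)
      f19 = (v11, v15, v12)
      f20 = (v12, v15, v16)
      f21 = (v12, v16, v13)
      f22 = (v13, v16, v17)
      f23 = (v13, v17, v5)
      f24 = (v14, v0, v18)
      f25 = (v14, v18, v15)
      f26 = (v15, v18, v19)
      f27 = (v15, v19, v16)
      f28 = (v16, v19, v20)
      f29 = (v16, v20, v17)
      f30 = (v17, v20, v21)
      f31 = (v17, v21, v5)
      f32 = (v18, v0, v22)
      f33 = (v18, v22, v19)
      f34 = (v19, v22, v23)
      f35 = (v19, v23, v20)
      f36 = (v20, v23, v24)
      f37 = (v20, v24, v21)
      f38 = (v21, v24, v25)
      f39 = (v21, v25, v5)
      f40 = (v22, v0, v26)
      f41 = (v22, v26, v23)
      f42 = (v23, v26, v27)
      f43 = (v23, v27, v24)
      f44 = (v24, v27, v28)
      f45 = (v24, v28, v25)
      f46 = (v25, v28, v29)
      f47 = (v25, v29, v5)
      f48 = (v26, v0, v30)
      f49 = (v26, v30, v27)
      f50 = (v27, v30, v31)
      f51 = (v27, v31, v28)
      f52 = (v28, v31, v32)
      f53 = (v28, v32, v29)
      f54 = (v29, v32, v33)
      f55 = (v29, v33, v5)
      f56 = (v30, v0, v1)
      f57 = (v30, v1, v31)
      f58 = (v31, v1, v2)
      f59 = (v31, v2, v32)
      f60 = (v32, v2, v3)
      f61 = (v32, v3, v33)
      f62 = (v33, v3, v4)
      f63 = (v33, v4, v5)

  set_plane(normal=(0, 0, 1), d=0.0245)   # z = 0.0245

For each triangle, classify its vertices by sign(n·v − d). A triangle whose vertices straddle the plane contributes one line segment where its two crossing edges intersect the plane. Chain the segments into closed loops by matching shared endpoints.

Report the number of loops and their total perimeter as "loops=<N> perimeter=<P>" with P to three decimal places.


loops=1 perimeter=7.920

Straddling triangles (16 of 64):
  (v2,v7,v3) [--+] → (1.11504, 0.430643, 0.0245)–(1.2934, 0, 0.0245)  len=0.4661
  (v3,v7,v8) [+-+] → (1.11504, 0.430643, 0.0245)–(0.9146, 0.9146, 0.0245)  len=0.5238
  (v7,v11,v8) [--+] → (0.483957, 1.09296, 0.0245)–(0.9146, 0.9146, 0.0245)  len=0.4661
  (v8,v11,v12) [+-+] → (0.483957, 1.09296, 0.0245)–(0, 1.2934, 0.0245)  len=0.5238
  (v11,v15,v12) [--+] → (-0.430643, 1.11504, 0.0245)–(0, 1.2934, 0.0245)  len=0.4661
  (v12,v15,v16) [+-+] → (-0.430643, 1.11504, 0.0245)–(-0.9146, 0.9146, 0.0245)  len=0.5238
  (v15,v19,v16) [--+] → (-1.09296, 0.483957, 0.0245)–(-0.9146, 0.9146, 0.0245)  len=0.4661
  (v16,v19,v20) [+-+] → (-1.09296, 0.483957, 0.0245)–(-1.2934, 0, 0.0245)  len=0.5238
  (v19,v23,v20) [--+] → (-1.11504, -0.430643, 0.0245)–(-1.2934, 0, 0.0245)  len=0.4661
  (v20,v23,v24) [+-+] → (-1.11504, -0.430643, 0.0245)–(-0.9146, -0.9146, 0.0245)  len=0.5238
  (v23,v27,v24) [--+] → (-0.483957, -1.09296, 0.0245)–(-0.9146, -0.9146, 0.0245)  len=0.4661
  (v24,v27,v28) [+-+] → (-0.483957, -1.09296, 0.0245)–(0, -1.2934, 0.0245)  len=0.5238
  (v27,v31,v28) [--+] → (0.430643, -1.11504, 0.0245)–(0, -1.2934, 0.0245)  len=0.4661
  (v28,v31,v32) [+-+] → (0.430643, -1.11504, 0.0245)–(0.9146, -0.9146, 0.0245)  len=0.5238
  (v31,v2,v32) [--+] → (1.09296, -0.483957, 0.0245)–(0.9146, -0.9146, 0.0245)  len=0.4661
  (v32,v2,v3) [+-+] → (1.09296, -0.483957, 0.0245)–(1.2934, 0, 0.0245)  len=0.5238

Chained into 1 loop(s):
  loop 1: 16 segments, perimeter = 7.9195
Total perimeter = 7.920


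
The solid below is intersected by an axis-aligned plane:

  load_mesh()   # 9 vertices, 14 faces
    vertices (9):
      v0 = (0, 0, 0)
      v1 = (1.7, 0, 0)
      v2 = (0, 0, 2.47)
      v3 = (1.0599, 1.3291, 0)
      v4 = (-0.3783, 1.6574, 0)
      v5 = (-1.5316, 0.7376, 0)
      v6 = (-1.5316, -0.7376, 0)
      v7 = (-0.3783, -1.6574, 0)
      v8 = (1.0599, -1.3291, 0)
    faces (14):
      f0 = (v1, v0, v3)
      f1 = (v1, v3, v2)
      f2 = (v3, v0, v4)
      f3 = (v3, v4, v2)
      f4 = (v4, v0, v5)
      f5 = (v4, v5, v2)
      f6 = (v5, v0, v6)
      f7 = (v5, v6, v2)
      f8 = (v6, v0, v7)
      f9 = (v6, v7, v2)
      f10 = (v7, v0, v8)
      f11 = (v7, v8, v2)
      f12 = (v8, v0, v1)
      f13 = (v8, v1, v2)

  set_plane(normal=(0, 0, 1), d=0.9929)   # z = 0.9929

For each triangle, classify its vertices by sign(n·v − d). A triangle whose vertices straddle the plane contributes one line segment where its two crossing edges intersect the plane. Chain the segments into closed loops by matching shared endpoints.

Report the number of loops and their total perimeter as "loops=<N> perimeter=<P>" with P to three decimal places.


Straddling triangles (7 of 14):
  (v1,v3,v2) [--+] → (0.633837, 0.794823, 0.9929)–(1.01663, 0, 0.9929)  len=0.8822
  (v3,v4,v2) [--+] → (-0.22623, 0.991152, 0.9929)–(0.633837, 0.794823, 0.9929)  len=0.8822
  (v4,v5,v2) [--+] → (-0.915922, 0.441097, 0.9929)–(-0.22623, 0.991152, 0.9929)  len=0.8822
  (v5,v6,v2) [--+] → (-0.915922, -0.441097, 0.9929)–(-0.915922, 0.441097, 0.9929)  len=0.8822
  (v6,v7,v2) [--+] → (-0.22623, -0.991152, 0.9929)–(-0.915922, -0.441097, 0.9929)  len=0.8822
  (v7,v8,v2) [--+] → (0.633837, -0.794823, 0.9929)–(-0.22623, -0.991152, 0.9929)  len=0.8822
  (v8,v1,v2) [--+] → (1.01663, 0, 0.9929)–(0.633837, -0.794823, 0.9929)  len=0.8822

Chained into 1 loop(s):
  loop 1: 7 segments, perimeter = 6.1753
Total perimeter = 6.175

loops=1 perimeter=6.175


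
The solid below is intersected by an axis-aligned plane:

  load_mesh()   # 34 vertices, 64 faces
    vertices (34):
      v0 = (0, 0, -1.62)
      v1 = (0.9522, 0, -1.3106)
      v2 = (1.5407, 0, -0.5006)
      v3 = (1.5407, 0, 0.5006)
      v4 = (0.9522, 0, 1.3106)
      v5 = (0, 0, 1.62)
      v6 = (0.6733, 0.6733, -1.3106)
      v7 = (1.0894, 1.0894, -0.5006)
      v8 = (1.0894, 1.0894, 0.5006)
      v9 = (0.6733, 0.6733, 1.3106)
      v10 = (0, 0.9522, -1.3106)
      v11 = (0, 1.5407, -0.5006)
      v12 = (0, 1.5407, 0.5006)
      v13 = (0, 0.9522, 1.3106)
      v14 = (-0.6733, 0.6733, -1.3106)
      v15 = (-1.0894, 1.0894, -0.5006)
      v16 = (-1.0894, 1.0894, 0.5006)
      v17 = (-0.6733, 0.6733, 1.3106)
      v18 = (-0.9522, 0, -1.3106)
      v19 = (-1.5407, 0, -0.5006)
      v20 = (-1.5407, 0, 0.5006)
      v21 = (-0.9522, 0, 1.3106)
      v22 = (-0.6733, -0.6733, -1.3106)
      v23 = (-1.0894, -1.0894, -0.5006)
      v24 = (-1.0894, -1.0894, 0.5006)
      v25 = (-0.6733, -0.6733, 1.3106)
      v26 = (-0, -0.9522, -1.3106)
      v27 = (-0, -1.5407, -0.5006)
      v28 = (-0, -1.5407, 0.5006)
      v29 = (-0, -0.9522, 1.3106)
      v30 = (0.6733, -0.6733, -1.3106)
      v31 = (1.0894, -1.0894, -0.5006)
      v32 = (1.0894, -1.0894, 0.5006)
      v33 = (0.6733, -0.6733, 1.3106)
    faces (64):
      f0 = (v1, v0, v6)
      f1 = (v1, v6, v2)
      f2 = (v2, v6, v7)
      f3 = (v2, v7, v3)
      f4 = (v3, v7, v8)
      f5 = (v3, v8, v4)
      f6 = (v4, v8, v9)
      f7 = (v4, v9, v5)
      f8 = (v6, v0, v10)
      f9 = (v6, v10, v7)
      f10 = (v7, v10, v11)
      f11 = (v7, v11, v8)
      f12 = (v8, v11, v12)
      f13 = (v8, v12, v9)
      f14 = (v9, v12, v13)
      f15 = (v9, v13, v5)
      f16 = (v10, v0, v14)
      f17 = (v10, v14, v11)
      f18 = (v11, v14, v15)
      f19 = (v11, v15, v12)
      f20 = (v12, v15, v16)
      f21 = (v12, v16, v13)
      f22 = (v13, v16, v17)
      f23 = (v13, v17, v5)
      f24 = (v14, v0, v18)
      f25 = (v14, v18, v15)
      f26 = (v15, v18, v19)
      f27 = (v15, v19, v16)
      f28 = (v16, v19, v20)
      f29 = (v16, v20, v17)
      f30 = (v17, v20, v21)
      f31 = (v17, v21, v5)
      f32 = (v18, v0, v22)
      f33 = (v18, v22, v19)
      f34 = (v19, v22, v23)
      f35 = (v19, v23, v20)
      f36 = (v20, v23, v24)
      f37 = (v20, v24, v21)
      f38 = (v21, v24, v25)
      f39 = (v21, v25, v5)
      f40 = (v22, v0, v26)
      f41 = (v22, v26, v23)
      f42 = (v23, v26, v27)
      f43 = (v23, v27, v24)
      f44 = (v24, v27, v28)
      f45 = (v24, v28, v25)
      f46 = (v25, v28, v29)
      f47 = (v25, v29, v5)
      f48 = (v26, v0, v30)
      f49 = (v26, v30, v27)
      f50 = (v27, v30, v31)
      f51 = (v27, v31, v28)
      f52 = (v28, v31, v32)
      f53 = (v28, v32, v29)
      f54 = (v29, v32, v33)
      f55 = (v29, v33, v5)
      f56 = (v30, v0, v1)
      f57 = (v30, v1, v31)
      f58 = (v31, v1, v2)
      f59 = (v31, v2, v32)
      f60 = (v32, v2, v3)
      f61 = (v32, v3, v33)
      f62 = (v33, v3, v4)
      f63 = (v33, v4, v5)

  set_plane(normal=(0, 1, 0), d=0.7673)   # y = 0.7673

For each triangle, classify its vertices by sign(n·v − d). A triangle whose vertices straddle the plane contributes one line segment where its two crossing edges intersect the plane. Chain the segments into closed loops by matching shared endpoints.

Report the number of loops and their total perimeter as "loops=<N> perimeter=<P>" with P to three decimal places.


Straddling triangles (20 of 64):
  (v2,v6,v7) [--+] → (0.7673, 0.7673, -1.12762)–(1.22283, 0.7673, -0.5006)  len=0.7750
  (v2,v7,v3) [-+-] → (1.22283, 0.7673, -0.5006)–(1.22283, 0.7673, -0.204578)  len=0.2960
  (v3,v7,v8) [-++] → (1.22283, 0.7673, -0.204578)–(1.22283, 0.7673, 0.5006)  len=0.7052
  (v3,v8,v4) [-+-] → (1.22283, 0.7673, 0.5006)–(1.04883, 0.7673, 0.740091)  len=0.2960
  (v4,v8,v9) [-+-] → (1.04883, 0.7673, 0.740091)–(0.7673, 0.7673, 1.12762)  len=0.4790
  (v6,v0,v10) [--+] → (0, 0.7673, -1.37068)–(0.446372, 0.7673, -1.3106)  len=0.4504
  (v6,v10,v7) [-++] → (0.446372, 0.7673, -1.3106)–(0.7673, 0.7673, -1.12762)  len=0.3694
  (v8,v12,v9) [++-] → (0.600335, 0.7673, 1.22282)–(0.7673, 0.7673, 1.12762)  len=0.1922
  (v9,v12,v13) [-++] → (0.600335, 0.7673, 1.22282)–(0.446372, 0.7673, 1.3106)  len=0.1772
  (v9,v13,v5) [-+-] → (0.446372, 0.7673, 1.3106)–(0, 0.7673, 1.37068)  len=0.4504
  (v10,v0,v14) [+--] → (0, 0.7673, -1.37068)–(-0.446372, 0.7673, -1.3106)  len=0.4504
  (v10,v14,v11) [+-+] → (-0.446372, 0.7673, -1.3106)–(-0.600335, 0.7673, -1.22282)  len=0.1772
  (v11,v14,v15) [+-+] → (-0.600335, 0.7673, -1.22282)–(-0.7673, 0.7673, -1.12762)  len=0.1922
  (v13,v16,v17) [++-] → (-0.7673, 0.7673, 1.12762)–(-0.446372, 0.7673, 1.3106)  len=0.3694
  (v13,v17,v5) [+--] → (-0.446372, 0.7673, 1.3106)–(0, 0.7673, 1.37068)  len=0.4504
  (v14,v18,v15) [--+] → (-1.04883, 0.7673, -0.740091)–(-0.7673, 0.7673, -1.12762)  len=0.4790
  (v15,v18,v19) [+--] → (-1.04883, 0.7673, -0.740091)–(-1.22283, 0.7673, -0.5006)  len=0.2960
  (v15,v19,v16) [+-+] → (-1.22283, 0.7673, -0.5006)–(-1.22283, 0.7673, 0.204578)  len=0.7052
  (v16,v19,v20) [+--] → (-1.22283, 0.7673, 0.204578)–(-1.22283, 0.7673, 0.5006)  len=0.2960
  (v16,v20,v17) [+--] → (-1.22283, 0.7673, 0.5006)–(-0.7673, 0.7673, 1.12762)  len=0.7750

Chained into 1 loop(s):
  loop 1: 20 segments, perimeter = 8.3818
Total perimeter = 8.382

loops=1 perimeter=8.382
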